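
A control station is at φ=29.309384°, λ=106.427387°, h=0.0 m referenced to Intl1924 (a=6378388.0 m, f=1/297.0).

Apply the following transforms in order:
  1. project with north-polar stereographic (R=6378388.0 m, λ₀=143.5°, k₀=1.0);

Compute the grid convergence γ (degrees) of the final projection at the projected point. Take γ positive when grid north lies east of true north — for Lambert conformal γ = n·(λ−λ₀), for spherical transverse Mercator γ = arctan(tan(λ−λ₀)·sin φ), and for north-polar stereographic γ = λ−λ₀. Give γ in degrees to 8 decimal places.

start: φ=29.309384°, λ=106.427387°, h=0.000 m
→ into stereo (λ₀=143.5°): φ=29.30938400°, λ−λ₀=-37.07261300°
convergence γ = -37.07261300°

-37.07261300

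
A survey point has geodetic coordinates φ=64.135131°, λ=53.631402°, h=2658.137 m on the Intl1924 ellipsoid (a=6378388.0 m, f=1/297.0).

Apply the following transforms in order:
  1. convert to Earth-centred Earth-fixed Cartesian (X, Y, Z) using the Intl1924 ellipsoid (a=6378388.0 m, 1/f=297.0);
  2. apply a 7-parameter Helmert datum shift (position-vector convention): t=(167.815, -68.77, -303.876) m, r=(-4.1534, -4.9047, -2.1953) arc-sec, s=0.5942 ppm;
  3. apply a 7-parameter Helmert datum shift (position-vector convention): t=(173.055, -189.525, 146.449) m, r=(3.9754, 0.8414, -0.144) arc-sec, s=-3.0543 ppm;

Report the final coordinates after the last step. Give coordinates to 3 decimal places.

start: φ=64.135131°, λ=53.631402°, h=2658.137 m
→ ECEF (a=6378388.000, f=1/297.0): X=1655200.1612, Y=2247636.8990, Z=5718822.4983
→ Helmert 7p (PV): X=1655256.8956, Y=2247667.0037, Z=5718516.1199
→ Helmert 7p (PV): X=1655449.7912, Y=2247359.2439, Z=5718681.6705

X=1655449.791 m, Y=2247359.244 m, Z=5718681.670 m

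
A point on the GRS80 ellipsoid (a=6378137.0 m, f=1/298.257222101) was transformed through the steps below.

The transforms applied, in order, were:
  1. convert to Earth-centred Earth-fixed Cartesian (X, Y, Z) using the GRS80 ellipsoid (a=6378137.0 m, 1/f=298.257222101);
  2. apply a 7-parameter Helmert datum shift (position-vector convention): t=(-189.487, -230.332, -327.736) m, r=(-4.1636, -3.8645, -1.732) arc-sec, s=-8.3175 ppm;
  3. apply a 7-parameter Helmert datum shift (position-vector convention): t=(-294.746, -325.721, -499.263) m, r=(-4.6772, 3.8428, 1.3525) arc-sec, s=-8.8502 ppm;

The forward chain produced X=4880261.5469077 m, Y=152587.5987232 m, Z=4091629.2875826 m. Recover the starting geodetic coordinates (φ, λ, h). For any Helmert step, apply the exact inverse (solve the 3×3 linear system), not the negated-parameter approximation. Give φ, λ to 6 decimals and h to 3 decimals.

start: X=4880261.5469, Y=152587.5987, Z=4091629.2876 m
→ Helmert⁻¹: X=4880524.2485, Y=152789.8761, Z=4092259.1579
→ Helmert⁻¹: X=4880829.7228, Y=152979.8544, Z=4092532.5769
→ geod (Bowring, a=6378137.000): φ=40.15519500°, λ=1.79523400°, h=2111.0810 m

φ=40.155195°, λ=1.795234°, h=2111.081 m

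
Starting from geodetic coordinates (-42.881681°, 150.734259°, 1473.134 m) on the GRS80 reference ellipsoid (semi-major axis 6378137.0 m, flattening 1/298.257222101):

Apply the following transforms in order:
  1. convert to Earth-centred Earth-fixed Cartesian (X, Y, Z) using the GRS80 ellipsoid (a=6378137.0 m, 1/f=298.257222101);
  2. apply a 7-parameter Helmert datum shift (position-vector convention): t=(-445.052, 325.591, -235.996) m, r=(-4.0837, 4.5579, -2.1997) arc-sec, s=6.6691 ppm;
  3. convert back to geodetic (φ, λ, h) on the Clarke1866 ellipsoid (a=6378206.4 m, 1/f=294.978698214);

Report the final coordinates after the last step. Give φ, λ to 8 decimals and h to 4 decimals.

φ=-42.88146812°, λ=150.73431838°, h=2117.6951 m

start: φ=-42.881681°, λ=150.734259°, h=1473.134 m
→ ECEF (a=6378137.000, f=1/298.257222101): X=-4084386.4606, Y=2288840.5906, Z=-4318881.8657
→ Helmert 7p (PV): X=-4084929.7787, Y=2289139.4968, Z=-4319101.7257
→ geod (Bowring, a=6378206.400): φ=-42.88146812°, λ=150.73431838°, h=2117.6951 m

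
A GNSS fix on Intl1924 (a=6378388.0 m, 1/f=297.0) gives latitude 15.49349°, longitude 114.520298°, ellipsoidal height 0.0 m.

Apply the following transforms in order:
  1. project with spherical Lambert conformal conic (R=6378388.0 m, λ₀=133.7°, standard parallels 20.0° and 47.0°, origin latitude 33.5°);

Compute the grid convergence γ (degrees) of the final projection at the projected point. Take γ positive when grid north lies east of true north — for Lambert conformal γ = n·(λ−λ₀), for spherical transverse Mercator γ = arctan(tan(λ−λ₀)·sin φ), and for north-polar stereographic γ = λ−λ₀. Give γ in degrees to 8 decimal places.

-10.68674779

start: φ=15.493490°, λ=114.520298°, h=0.000 m
→ into lcc (λ₀=133.7°): φ=15.49349000°, λ−λ₀=-19.17970200°
convergence γ = -10.68674779°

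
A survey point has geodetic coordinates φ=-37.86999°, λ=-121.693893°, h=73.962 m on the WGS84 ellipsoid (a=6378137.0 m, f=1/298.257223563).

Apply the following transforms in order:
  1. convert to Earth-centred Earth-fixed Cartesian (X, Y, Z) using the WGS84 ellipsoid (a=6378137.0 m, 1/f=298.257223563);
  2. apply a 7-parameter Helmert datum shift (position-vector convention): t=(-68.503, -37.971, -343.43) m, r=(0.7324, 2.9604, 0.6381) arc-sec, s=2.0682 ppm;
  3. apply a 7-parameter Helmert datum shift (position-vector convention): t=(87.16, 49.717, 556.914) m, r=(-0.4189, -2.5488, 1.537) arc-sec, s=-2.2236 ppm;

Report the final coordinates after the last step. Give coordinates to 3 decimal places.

X=-2648577.558 m, Y=-4289536.261 m, Z=-3893895.064 m

start: φ=-37.869990°, λ=-121.693893°, h=73.962 m
→ ECEF (a=6378137.000, f=1/298.257223563): X=-2648634.0943, Y=-4289526.6610, Z=-3894107.9188
→ Helmert 7p (PV): X=-2648750.6951, Y=-4289567.8703, Z=-3894436.6194
→ Helmert 7p (PV): X=-2648577.5582, Y=-4289536.2615, Z=-3893895.0645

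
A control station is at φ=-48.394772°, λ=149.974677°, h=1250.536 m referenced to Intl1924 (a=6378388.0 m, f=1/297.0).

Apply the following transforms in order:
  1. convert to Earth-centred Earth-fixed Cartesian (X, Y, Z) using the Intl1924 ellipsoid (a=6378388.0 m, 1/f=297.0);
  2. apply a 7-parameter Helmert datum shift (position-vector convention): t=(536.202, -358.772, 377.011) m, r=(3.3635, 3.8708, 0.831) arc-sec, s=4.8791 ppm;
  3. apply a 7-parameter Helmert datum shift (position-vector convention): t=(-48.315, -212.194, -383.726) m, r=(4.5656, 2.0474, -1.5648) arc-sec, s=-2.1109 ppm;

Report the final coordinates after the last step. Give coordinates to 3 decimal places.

X=-3674147.510 m, Y=2123267.954 m, Z=-4746993.250 m

start: φ=-48.394772°, λ=149.974677°, h=1250.536 m
→ ECEF (a=6378388.000, f=1/297.0): X=-3674496.5751, Y=2123637.4946, Z=-4747160.4476
→ Helmert 7p (PV): X=-3674075.9435, Y=2123351.6911, Z=-4746703.0122
→ Helmert 7p (PV): X=-3674147.5105, Y=2123267.9541, Z=-4746993.2497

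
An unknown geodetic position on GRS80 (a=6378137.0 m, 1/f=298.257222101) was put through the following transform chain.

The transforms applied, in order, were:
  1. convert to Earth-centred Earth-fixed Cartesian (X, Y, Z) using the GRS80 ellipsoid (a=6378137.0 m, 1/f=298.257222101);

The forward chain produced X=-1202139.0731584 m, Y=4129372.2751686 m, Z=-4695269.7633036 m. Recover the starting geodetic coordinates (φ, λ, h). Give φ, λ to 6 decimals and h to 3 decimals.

φ=-47.702386°, λ=106.231286°, h=810.317 m

start: X=-1202139.0732, Y=4129372.2752, Z=-4695269.7633 m
→ geod (Bowring, a=6378137.000): φ=-47.70238600°, λ=106.23128600°, h=810.3170 m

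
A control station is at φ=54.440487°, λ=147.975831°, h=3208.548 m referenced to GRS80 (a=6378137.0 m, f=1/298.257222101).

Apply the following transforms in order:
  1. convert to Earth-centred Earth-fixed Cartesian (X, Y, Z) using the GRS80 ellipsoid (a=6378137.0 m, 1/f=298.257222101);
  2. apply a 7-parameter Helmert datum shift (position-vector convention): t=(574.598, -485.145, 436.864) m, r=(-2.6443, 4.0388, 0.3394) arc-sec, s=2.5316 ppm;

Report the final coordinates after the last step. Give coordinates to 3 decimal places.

start: φ=54.440487°, λ=147.975831°, h=3208.548 m
→ ECEF (a=6378137.000, f=1/298.257222101): X=-3153317.2846, Y=1972261.3516, Z=5168020.4975
→ Helmert 7p (PV): X=-3152652.7214, Y=1971842.2647, Z=5168506.9047

X=-3152652.721 m, Y=1971842.265 m, Z=5168506.905 m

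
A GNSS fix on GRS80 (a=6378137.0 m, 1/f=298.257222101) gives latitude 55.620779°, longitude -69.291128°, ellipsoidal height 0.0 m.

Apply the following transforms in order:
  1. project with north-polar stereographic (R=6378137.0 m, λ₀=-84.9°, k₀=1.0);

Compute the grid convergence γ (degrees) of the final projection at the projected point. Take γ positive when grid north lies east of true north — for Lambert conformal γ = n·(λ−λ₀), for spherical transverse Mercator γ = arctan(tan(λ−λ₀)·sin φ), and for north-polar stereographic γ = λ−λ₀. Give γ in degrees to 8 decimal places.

start: φ=55.620779°, λ=-69.291128°, h=0.000 m
→ into stereo (λ₀=-84.9°): φ=55.62077900°, λ−λ₀=15.60887200°
convergence γ = 15.60887200°

15.60887200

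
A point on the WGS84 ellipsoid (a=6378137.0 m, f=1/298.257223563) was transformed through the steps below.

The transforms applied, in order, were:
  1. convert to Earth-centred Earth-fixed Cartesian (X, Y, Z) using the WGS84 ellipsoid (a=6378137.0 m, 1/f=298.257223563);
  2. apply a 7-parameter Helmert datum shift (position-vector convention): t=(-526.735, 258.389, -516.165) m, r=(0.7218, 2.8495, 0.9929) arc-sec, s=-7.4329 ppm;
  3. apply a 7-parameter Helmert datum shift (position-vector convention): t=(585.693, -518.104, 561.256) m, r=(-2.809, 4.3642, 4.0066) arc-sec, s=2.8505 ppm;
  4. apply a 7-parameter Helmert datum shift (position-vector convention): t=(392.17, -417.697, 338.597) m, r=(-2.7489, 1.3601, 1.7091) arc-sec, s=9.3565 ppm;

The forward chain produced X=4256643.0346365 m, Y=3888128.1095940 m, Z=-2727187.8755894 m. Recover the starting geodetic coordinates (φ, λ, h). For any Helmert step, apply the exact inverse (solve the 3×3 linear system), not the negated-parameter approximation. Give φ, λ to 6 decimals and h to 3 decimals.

start: X=4256643.0346, Y=3888128.1096, Z=-2727187.8756 m
→ Helmert⁻¹: X=4256261.2459, Y=3888510.5050, Z=-2727421.0648
→ Helmert⁻¹: X=4255796.6797, Y=3888972.0052, Z=-2727831.5379
→ Helmert⁻¹: X=4256411.4478, Y=3888712.4879, Z=-2727290.4517
→ geod (Bowring, a=6378137.000): φ=-25.46546200°, λ=42.41522600°, h=3660.2890 m

φ=-25.465462°, λ=42.415226°, h=3660.289 m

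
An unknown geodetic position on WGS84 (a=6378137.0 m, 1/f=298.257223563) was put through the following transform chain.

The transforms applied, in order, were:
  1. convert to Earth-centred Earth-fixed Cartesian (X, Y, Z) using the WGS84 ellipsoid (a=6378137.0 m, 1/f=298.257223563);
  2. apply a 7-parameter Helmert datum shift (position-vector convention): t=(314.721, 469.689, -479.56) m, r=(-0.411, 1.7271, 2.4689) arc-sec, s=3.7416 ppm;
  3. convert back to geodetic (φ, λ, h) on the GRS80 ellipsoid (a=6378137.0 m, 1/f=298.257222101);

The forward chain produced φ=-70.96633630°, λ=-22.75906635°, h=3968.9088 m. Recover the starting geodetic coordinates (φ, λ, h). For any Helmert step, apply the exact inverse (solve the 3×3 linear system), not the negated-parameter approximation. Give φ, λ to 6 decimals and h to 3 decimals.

start: φ=-70.966336°, λ=-22.759066°, h=3968.909 m
→ ECEF (a=6378137.000, f=1/298.257222101): X=1925064.0259, Y=-807604.5477, Z=-6010809.8070
→ Helmert⁻¹: X=1924782.7564, Y=-808082.2760, Z=-6010293.2524
→ geod (Bowring, a=6378137.000): φ=-70.96545800°, λ=-22.77414400°, h=3456.3050 m

φ=-70.965458°, λ=-22.774144°, h=3456.305 m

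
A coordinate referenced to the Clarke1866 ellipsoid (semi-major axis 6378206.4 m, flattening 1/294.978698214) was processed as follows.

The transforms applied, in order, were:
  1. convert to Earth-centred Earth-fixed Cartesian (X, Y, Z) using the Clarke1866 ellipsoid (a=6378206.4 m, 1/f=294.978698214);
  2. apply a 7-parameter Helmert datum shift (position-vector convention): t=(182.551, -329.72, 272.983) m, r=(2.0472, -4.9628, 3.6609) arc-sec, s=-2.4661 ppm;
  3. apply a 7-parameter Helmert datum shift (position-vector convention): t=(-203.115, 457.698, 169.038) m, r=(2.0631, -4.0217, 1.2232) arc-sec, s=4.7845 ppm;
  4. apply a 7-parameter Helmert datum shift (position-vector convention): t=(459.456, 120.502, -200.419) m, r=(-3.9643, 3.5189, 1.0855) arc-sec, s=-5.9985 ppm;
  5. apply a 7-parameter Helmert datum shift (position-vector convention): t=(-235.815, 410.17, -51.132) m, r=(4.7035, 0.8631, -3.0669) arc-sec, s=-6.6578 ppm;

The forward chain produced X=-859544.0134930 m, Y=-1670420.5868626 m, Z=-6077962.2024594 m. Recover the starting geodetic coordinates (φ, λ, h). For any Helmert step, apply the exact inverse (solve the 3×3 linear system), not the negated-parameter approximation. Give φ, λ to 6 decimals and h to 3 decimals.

φ=-72.926846°, λ=-117.227682°, h=3648.206 m

start: X=-859544.0135, Y=-1670420.5869, Z=-6077962.2025 m
→ Helmert⁻¹: X=-859263.6415, Y=-1670993.2532, Z=-6077917.0278
→ Helmert⁻¹: X=-859633.3605, Y=-1671002.4434, Z=-6077799.8474
→ Helmert⁻¹: X=-859554.5515, Y=-1671507.8393, Z=-6077906.3274
→ Helmert⁻¹: X=-859915.1271, Y=-1671227.3048, Z=-6078157.0228
→ geod (Bowring, a=6378206.400): φ=-72.92684600°, λ=-117.22768200°, h=3648.2060 m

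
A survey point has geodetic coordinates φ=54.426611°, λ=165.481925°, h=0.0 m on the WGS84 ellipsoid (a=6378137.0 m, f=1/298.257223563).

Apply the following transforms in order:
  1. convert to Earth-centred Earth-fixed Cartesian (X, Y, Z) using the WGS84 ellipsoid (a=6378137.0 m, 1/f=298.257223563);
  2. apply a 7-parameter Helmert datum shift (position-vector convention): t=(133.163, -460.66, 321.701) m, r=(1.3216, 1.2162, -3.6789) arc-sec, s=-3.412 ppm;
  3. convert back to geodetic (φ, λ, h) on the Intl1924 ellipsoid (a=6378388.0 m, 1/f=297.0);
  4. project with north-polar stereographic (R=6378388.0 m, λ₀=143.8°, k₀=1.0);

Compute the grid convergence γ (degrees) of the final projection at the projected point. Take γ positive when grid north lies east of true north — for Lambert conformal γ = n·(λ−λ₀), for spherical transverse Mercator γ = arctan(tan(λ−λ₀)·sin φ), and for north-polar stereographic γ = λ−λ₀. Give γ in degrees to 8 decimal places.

start: φ=54.426611°, λ=165.481925°, h=0.000 m
→ ECEF (a=6378137.000, f=1/298.257223563): X=-3599951.7223, Y=932222.5447, Z=5164511.9056
→ Helmert 7p (PV): X=-3599759.1979, Y=931789.8214, Z=5164843.1846
→ geod (Bowring, a=6378388.000): φ=54.43127423°, λ=165.48763613°, h=-92.6674 m
→ into stereo (λ₀=143.8°): φ=54.43127423°, λ−λ₀=21.68763613°
convergence γ = 21.68763613°

21.68763613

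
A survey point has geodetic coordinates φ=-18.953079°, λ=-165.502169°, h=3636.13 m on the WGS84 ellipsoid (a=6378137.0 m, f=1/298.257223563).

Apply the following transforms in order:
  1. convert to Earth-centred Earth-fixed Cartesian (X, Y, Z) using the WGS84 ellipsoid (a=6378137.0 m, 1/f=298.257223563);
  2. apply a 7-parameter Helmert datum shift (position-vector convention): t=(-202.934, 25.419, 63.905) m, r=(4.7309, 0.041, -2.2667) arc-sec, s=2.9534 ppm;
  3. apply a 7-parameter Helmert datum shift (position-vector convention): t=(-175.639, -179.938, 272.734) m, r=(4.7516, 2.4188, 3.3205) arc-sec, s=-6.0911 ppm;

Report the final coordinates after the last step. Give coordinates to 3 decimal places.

X=-5846028.077 m, Y=-1511637.010 m, Z=-2059275.629 m

start: φ=-18.953079°, λ=-165.502169°, h=3636.130 m
→ ECEF (a=6378137.000, f=1/298.257223563): X=-5845651.0056, Y=-1511552.0495, Z=-2059618.9579
→ Helmert 7p (PV): X=-5845888.2245, Y=-1511419.6154, Z=-2059594.6430
→ Helmert 7p (PV): X=-5846028.0766, Y=-1511637.0097, Z=-2059275.6289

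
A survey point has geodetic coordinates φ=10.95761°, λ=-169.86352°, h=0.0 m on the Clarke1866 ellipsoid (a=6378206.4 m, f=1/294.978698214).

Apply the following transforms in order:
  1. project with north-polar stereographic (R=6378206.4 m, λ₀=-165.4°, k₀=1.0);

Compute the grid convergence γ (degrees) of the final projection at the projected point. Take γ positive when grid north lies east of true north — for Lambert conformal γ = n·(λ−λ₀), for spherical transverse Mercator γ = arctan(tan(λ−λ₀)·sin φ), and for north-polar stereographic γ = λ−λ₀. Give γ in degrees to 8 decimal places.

-4.46352000

start: φ=10.957610°, λ=-169.863520°, h=0.000 m
→ into stereo (λ₀=-165.4°): φ=10.95761000°, λ−λ₀=-4.46352000°
convergence γ = -4.46352000°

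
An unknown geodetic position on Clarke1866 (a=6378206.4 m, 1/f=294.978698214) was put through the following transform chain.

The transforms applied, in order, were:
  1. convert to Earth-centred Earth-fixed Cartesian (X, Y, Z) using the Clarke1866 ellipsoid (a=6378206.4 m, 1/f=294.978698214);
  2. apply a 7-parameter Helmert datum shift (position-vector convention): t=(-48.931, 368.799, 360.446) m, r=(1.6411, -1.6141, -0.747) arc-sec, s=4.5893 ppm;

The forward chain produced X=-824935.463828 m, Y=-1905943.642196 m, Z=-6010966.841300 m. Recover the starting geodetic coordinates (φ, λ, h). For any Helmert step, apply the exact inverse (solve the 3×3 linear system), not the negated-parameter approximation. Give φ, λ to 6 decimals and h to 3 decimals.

start: X=-824935.4638, Y=-1905943.6422, Z=-6010966.8413 m
→ Helmert⁻¹: X=-824922.8837, Y=-1906354.5075, Z=-6011278.0768
→ geod (Bowring, a=6378206.400): φ=-71.05731700°, λ=-113.39923100°, h=1163.4480 m

φ=-71.057317°, λ=-113.399231°, h=1163.448 m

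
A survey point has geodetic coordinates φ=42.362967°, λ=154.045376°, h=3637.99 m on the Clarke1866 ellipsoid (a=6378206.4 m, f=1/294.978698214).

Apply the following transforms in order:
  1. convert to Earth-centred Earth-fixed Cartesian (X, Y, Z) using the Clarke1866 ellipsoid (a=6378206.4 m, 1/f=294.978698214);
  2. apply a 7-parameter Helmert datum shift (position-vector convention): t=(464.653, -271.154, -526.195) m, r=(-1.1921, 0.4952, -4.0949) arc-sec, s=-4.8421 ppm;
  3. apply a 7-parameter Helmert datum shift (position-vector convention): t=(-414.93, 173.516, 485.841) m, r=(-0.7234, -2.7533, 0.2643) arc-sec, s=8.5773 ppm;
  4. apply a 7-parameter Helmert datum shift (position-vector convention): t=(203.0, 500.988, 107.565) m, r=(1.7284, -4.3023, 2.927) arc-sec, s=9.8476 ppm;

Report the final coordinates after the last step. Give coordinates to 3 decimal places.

start: φ=42.362967°, λ=154.045376°, h=3637.990 m
→ ECEF (a=6378206.400, f=1/294.978698214): X=-4246414.2937, Y=2066953.2502, Z=4277730.1993
→ Helmert 7p (PV): X=-4245877.7750, Y=2066781.1128, Z=4277181.5400
→ Helmert 7p (PV): X=-4246388.8654, Y=2066981.9165, Z=4277640.1431
→ Helmert 7p (PV): X=-4246346.2384, Y=2067407.1554, Z=4277718.5804

X=-4246346.238 m, Y=2067407.155 m, Z=4277718.580 m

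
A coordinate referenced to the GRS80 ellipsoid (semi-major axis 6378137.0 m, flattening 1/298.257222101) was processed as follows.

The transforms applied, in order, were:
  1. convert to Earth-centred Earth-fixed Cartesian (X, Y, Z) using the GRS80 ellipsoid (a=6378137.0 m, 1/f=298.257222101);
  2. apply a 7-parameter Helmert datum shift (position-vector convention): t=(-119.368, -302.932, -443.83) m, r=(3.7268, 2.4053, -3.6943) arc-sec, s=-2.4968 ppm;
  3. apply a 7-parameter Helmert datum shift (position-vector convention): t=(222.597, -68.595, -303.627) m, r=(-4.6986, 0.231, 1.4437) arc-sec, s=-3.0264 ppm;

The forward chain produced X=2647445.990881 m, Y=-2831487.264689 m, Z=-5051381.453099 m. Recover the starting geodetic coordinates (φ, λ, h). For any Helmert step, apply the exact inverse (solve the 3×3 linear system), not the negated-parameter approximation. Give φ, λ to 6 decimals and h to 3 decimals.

φ=-52.681454°, λ=-46.919684°, h=1898.872 m

start: X=2647445.9909, Y=-2831487.2647, Z=-5051381.4531 m
→ Helmert⁻¹: X=2647217.2451, Y=-2831330.7047, Z=-5051154.6442
→ Helmert⁻¹: X=2647452.8256, Y=-2831078.6793, Z=-5050641.4003
→ geod (Bowring, a=6378137.000): φ=-52.68145400°, λ=-46.91968400°, h=1898.8720 m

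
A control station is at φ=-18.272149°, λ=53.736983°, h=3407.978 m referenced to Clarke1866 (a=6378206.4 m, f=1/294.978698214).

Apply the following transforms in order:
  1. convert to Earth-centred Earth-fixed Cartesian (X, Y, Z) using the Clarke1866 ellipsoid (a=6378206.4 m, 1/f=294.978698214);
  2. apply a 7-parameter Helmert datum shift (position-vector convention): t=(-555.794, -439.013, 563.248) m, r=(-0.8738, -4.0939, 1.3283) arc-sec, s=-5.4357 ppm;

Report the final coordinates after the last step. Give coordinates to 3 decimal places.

X=3584977.486 m, Y=4887286.107 m, Z=-1987334.252 m

start: φ=-18.272149°, λ=53.736983°, h=3407.978 m
→ ECEF (a=6378206.400, f=1/294.978698214): X=3585544.7890, Y=4887737.0194, Z=-1987958.7644
→ Helmert 7p (PV): X=3584977.4856, Y=4887286.1066, Z=-1987334.2516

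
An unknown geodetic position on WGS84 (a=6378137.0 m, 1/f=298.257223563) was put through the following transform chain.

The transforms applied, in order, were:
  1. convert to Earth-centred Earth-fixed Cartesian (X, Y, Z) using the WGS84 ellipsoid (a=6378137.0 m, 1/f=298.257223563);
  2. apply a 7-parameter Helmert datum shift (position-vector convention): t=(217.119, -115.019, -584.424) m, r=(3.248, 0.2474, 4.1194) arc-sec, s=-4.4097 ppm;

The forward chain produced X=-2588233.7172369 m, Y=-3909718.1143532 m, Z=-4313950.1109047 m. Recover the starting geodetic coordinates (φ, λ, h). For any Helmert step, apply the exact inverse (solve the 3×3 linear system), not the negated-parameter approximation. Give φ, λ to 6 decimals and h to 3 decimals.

start: X=-2588233.7172, Y=-3909718.1144, Z=-4313950.1109 m
→ Helmert⁻¹: X=-2588535.1580, Y=-3909636.5598, Z=-4313326.2483
→ geod (Bowring, a=6378137.000): φ=-42.80273200°, λ=-123.50818400°, h=2763.2400 m

φ=-42.802732°, λ=-123.508184°, h=2763.240 m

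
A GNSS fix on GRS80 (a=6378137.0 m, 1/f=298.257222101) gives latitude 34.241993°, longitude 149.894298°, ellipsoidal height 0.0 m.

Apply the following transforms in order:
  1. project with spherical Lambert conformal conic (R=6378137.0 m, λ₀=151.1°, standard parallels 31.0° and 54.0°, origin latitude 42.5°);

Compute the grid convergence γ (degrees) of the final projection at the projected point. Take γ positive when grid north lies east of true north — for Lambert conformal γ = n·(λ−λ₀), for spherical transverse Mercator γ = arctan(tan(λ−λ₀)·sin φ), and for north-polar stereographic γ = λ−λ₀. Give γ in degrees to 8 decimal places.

start: φ=34.241993°, λ=149.894298°, h=0.000 m
→ into lcc (λ₀=151.1°): φ=34.24199300°, λ−λ₀=-1.20570200°
convergence γ = -0.82016781°

-0.82016781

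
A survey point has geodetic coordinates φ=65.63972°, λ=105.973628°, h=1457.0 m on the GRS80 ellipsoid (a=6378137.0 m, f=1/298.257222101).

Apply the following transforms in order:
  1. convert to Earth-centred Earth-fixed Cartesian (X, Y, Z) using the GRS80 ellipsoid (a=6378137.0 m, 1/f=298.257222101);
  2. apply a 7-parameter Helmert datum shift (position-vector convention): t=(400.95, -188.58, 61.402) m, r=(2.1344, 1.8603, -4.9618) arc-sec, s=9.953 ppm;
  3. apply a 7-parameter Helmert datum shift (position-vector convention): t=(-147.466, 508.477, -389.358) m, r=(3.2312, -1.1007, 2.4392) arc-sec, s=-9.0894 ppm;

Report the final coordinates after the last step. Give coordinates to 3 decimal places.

start: φ=65.639720°, λ=105.973628°, h=1457.000 m
→ ECEF (a=6378137.000, f=1/298.257222101): X=-726170.0847, Y=2536862.4059, Z=5788819.7534
→ Helmert 7p (PV): X=-725663.1264, Y=2536656.6413, Z=5788971.5723
→ Helmert 7p (PV): X=-725864.8854, Y=2537042.7952, Z=5788565.4608

X=-725864.885 m, Y=2537042.795 m, Z=5788565.461 m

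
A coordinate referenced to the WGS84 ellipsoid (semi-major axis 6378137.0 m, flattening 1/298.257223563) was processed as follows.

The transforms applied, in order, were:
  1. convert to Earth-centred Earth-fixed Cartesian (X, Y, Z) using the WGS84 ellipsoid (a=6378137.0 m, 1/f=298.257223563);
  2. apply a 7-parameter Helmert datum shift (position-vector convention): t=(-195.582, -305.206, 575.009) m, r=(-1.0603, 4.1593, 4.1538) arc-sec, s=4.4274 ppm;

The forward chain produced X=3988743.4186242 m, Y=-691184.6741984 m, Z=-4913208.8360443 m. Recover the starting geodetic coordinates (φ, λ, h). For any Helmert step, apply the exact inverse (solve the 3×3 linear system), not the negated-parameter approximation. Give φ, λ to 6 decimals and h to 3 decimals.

start: X=3988743.4186, Y=-691184.6742, Z=-4913208.8360 m
→ Helmert⁻¹: X=3989006.5097, Y=-690931.4821, Z=-4913685.2038
→ geod (Bowring, a=6378137.000): φ=-50.70348400°, λ=-9.82664300°, h=1247.7640 m

φ=-50.703484°, λ=-9.826643°, h=1247.764 m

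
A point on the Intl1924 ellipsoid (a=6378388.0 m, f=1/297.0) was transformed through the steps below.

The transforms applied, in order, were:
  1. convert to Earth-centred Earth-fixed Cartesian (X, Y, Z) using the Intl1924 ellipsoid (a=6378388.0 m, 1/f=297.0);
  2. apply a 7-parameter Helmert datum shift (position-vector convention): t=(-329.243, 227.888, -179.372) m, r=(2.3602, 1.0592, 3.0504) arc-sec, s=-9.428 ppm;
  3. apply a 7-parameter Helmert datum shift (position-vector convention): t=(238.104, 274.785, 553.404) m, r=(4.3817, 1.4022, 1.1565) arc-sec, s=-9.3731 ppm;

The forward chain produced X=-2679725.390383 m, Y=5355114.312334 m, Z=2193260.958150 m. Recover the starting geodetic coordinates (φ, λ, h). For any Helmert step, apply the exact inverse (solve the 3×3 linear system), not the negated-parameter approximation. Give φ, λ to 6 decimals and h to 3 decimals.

start: X=-2679725.3904, Y=5355114.3123, Z=2193260.9582 m
→ Helmert⁻¹: X=-2679973.4951, Y=5354951.3230, Z=2192596.1325
→ Helmert⁻¹: X=-2679601.5845, Y=5354838.6382, Z=2192721.1449
→ geod (Bowring, a=6378388.000): φ=20.23752300°, λ=116.58372800°, h=885.0390 m

φ=20.237523°, λ=116.583728°, h=885.039 m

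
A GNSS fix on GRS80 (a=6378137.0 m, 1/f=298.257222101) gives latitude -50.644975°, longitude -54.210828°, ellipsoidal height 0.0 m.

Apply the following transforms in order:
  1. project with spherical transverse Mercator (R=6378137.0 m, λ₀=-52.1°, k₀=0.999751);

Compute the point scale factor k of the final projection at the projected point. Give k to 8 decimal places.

start: φ=-50.644975°, λ=-54.210828°, h=0.000 m
→ into tm (λ₀=-52.1°): φ=-50.64497500°, λ−λ₀=-2.11082800°
scale k = 1.00002380

1.00002380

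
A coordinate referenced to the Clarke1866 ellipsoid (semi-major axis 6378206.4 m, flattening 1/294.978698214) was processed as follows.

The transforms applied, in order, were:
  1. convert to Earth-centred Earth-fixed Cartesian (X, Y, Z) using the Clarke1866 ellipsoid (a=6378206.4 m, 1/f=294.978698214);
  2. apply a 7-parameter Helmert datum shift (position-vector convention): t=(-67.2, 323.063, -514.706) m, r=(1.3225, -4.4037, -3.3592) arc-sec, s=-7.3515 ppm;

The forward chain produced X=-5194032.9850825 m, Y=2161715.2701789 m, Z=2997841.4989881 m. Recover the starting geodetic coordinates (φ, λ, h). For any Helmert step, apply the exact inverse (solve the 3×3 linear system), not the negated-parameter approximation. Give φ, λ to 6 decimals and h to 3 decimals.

start: X=-5194032.9851, Y=2161715.2702, Z=2997841.4990 m
→ Helmert⁻¹: X=-5193975.1515, Y=2161342.7336, Z=2998475.2798
→ geod (Bowring, a=6378206.400): φ=28.21911700°, λ=157.40658600°, h=1518.5430 m

φ=28.219117°, λ=157.406586°, h=1518.543 m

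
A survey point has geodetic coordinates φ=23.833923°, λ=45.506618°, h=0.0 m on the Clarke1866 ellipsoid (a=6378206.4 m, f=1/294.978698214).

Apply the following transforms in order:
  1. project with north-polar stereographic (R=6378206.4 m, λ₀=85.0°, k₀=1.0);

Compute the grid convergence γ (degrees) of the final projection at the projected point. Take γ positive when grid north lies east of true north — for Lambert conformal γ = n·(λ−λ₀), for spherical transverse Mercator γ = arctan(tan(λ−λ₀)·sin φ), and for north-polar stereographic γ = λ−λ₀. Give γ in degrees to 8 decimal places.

-39.49338200

start: φ=23.833923°, λ=45.506618°, h=0.000 m
→ into stereo (λ₀=85.0°): φ=23.83392300°, λ−λ₀=-39.49338200°
convergence γ = -39.49338200°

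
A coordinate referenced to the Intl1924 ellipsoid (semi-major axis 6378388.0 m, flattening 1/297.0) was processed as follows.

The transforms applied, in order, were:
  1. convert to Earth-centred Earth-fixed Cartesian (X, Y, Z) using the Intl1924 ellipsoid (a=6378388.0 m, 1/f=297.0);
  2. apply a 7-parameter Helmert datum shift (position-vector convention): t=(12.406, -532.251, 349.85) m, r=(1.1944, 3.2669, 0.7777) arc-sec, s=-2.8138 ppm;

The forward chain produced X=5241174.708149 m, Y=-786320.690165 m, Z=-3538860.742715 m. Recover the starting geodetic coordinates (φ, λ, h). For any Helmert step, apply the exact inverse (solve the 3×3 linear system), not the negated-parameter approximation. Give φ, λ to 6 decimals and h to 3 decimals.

φ=-33.913071°, λ=-8.526985°, h=1129.636 m

start: X=5241174.7081, Y=-786320.6902, Z=-3538860.7427 m
→ Helmert⁻¹: X=5241230.1410, Y=-785830.9055, Z=-3539132.9883
→ geod (Bowring, a=6378388.000): φ=-33.91307100°, λ=-8.52698500°, h=1129.6360 m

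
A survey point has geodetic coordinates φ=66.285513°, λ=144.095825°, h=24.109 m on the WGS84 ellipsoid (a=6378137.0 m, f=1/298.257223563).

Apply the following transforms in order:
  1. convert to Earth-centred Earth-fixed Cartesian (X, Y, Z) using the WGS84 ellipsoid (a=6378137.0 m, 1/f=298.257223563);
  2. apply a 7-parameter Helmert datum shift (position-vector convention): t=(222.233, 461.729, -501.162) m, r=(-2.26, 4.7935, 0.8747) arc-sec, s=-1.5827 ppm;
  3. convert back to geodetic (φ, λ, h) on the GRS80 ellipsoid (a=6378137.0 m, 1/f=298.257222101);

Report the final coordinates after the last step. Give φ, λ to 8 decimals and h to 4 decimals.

start: φ=66.285513°, λ=144.095825°, h=24.109 m
→ ECEF (a=6378137.000, f=1/298.257223563): X=-2083634.7100, Y=1508531.3868, Z=5816846.5540
→ Helmert 7p (PV): X=-2083280.3958, Y=1509045.6262, Z=5816368.0797
→ geod (Bowring, a=6378137.000): φ=66.28366695°, λ=144.08191951°, h=-408.0690 m

φ=66.28366695°, λ=144.08191951°, h=-408.0690 m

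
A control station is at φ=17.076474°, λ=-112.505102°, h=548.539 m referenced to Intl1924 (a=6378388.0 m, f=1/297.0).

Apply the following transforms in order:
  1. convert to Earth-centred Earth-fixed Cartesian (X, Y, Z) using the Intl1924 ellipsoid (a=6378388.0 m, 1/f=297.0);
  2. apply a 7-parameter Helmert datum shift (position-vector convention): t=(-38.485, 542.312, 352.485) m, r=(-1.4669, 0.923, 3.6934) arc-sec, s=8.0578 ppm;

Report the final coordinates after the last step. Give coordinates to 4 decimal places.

start: φ=17.076474°, λ=-112.505102°, h=548.539 m
→ ECEF (a=6378388.000, f=1/297.0): X=-2334671.9716, Y=-5634977.4479, Z=1861108.8781
→ Helmert 7p (PV): X=-2334620.0394, Y=-5634509.1108, Z=1861526.8816

X=-2334620.0394 m, Y=-5634509.1108 m, Z=1861526.8816 m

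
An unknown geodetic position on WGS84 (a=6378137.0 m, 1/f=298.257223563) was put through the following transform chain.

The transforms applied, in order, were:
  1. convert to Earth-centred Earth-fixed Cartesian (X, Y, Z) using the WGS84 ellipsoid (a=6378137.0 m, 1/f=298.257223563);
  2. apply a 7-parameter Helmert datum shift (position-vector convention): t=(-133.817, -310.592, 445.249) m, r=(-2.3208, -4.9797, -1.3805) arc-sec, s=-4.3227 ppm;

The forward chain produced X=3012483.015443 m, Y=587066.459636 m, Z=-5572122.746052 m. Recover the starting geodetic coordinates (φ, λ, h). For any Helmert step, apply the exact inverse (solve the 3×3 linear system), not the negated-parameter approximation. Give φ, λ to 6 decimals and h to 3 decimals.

start: X=3012483.0154, Y=587066.4596, Z=-5572122.7461 m
→ Helmert⁻¹: X=3012491.3867, Y=587462.4539, Z=-5572658.2022
→ geod (Bowring, a=6378137.000): φ=-61.31780100°, λ=11.03469700°, h=265.5430 m

φ=-61.317801°, λ=11.034697°, h=265.543 m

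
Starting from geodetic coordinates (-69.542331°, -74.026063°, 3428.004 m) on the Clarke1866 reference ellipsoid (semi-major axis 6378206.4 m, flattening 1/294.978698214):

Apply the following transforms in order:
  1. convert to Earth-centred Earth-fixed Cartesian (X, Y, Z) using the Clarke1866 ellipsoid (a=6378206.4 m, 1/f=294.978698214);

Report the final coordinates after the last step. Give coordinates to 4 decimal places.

X=615658.6533 m, Y=-2150748.8243 m, Z=-5956412.6291 m

start: φ=-69.542331°, λ=-74.026063°, h=3428.004 m
→ ECEF (a=6378206.400, f=1/294.978698214): X=615658.6533, Y=-2150748.8243, Z=-5956412.6291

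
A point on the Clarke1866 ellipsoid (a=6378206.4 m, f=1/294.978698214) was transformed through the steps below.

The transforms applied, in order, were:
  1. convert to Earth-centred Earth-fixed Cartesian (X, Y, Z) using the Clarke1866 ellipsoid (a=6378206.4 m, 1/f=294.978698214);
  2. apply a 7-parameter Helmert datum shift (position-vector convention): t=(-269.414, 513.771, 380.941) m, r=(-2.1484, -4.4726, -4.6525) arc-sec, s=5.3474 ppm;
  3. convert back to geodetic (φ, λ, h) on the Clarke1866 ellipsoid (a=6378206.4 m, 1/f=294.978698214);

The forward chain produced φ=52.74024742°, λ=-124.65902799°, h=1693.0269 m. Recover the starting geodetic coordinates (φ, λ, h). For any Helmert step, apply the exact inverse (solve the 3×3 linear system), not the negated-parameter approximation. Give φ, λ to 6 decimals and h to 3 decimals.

start: φ=52.740247°, λ=-124.659028°, h=1693.027 m
→ ECEF (a=6378206.400, f=1/294.978698214): X=-2201338.8818, Y=-3183999.4678, Z=5054238.9866
→ Helmert⁻¹: X=-2200876.2797, Y=-3184598.4924, Z=5053845.5741
→ geod (Bowring, a=6378206.400): φ=52.73646500°, λ=-124.64835400°, h=1519.0020 m

φ=52.736465°, λ=-124.648354°, h=1519.002 m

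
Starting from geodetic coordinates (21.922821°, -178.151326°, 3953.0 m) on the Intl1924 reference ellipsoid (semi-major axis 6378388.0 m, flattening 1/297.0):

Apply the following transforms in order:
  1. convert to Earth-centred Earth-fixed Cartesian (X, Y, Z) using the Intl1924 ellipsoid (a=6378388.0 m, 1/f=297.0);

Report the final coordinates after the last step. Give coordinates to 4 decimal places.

start: φ=21.922821°, λ=-178.151326°, h=3953.000 m
→ ECEF (a=6378388.000, f=1/297.0): X=-5920510.0505, Y=-191094.2278, Z=2367993.2965

X=-5920510.0505 m, Y=-191094.2278 m, Z=2367993.2965 m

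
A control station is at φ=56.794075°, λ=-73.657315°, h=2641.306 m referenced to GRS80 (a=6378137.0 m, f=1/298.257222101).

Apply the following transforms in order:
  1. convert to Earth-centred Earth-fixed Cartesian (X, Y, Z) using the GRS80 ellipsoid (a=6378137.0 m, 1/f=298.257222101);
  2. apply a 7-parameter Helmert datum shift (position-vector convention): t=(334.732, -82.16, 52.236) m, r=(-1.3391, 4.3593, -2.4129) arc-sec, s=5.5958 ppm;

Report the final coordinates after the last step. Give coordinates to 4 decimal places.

start: φ=56.794075°, λ=-73.657315°, h=2641.306 m
→ ECEF (a=6378137.000, f=1/298.257222101): X=985580.3160, Y=-3361124.5080, Z=5315586.2308
→ Helmert 7p (PV): X=985993.5870, Y=-3361202.4959, Z=5315669.2029

X=985993.5870 m, Y=-3361202.4959 m, Z=5315669.2029 m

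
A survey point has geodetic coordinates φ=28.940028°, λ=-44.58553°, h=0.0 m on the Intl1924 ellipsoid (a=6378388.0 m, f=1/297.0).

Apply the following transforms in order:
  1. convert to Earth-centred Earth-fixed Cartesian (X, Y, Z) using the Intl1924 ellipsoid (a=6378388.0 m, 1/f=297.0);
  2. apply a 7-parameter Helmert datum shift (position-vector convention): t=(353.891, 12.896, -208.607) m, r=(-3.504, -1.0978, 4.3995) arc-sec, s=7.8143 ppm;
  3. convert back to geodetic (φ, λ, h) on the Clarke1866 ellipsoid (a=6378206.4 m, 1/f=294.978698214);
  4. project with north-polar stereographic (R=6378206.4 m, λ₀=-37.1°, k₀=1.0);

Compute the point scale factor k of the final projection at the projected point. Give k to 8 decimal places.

1.34781482

start: φ=28.940028°, λ=-44.585530°, h=0.000 m
→ ECEF (a=6378388.000, f=1/297.0): X=3978578.7721, Y=-3921430.1679, Z=3068129.4389
→ Helmert 7p (PV): X=3979031.0656, Y=-3921310.9325, Z=3068032.5998
→ geod (Bowring, a=6378206.400): φ=28.93934019°, λ=-44.58140278°, h=377.6304 m
→ into stereo (λ₀=-37.1°): φ=28.93934019°, λ−λ₀=-7.48140278°
scale k = 1.34781482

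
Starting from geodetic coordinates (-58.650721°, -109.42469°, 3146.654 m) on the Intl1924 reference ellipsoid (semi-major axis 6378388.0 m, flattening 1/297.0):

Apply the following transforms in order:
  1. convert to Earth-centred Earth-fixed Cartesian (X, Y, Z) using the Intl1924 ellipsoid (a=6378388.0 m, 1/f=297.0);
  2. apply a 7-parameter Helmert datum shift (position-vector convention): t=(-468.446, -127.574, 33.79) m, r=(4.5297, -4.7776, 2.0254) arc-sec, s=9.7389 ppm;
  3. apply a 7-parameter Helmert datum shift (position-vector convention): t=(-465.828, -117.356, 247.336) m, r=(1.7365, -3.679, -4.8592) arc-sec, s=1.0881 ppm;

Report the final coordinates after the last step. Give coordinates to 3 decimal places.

X=-1107612.578 m, Y=-3138839.775 m, Z=-5426516.975 m

start: φ=-58.650721°, λ=-109.424690°, h=3146.654 m
→ ECEF (a=6378388.000, f=1/297.0): X=-1106845.6842, Y=-3138740.9351, Z=-5426598.6072
→ Helmert 7p (PV): X=-1107168.3942, Y=-3138790.7731, Z=-5426712.2332
→ Helmert 7p (PV): X=-1107612.5783, Y=-3138839.7753, Z=-5426516.9746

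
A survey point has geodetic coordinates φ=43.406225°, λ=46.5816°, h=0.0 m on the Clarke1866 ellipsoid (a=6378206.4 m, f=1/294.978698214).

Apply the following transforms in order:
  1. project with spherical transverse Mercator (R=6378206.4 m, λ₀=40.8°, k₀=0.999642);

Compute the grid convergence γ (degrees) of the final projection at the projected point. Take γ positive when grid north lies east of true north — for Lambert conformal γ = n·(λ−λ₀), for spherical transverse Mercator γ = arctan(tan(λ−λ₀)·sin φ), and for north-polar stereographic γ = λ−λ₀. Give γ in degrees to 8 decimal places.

start: φ=43.406225°, λ=46.581600°, h=0.000 m
→ into tm (λ₀=40.8°): φ=43.40622500°, λ−λ₀=5.78160000°
convergence γ = 3.98004720°

3.98004720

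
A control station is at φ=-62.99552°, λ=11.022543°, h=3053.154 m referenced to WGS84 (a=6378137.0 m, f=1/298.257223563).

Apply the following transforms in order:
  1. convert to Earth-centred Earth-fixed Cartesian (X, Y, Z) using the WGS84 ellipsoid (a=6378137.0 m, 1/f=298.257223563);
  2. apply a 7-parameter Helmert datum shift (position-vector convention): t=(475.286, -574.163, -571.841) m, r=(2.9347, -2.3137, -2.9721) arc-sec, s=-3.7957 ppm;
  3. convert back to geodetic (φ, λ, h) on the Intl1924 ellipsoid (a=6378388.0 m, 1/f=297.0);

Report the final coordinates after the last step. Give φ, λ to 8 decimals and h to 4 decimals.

φ=-62.99487889°, λ=11.01013237°, h=3521.7469 m

start: φ=-62.995520°, λ=11.022543°, h=3053.154 m
→ ECEF (a=6378137.000, f=1/298.257223563): X=2851575.6998, Y=555454.5979, Z=-5662471.6793
→ Helmert 7p (PV): X=2852111.6821, Y=554917.8023, Z=-5662982.1380
→ geod (Bowring, a=6378388.000): φ=-62.99487889°, λ=11.01013237°, h=3521.7469 m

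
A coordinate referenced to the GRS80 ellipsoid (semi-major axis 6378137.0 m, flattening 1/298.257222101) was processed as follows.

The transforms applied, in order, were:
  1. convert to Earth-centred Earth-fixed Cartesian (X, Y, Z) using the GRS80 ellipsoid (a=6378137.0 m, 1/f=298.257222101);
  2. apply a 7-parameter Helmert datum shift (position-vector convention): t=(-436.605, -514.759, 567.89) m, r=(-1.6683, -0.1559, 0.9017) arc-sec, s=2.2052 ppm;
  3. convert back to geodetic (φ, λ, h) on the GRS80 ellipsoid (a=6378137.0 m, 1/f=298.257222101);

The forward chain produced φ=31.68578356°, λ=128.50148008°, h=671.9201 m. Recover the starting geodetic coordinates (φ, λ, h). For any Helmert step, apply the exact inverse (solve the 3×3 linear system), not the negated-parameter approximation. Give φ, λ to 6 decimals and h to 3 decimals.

φ=31.681196°, λ=128.494403°, h=471.276 m

start: φ=31.685784°, λ=128.501480°, h=671.920 m
→ ECEF (a=6378137.000, f=1/298.257222101): X=-3382239.3921, Y=4251832.2204, Z=3331186.5390
→ Helmert⁻¹: X=-3381774.2228, Y=4252325.4470, Z=3330648.2538
→ geod (Bowring, a=6378137.000): φ=31.68119600°, λ=128.49440300°, h=471.2760 m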